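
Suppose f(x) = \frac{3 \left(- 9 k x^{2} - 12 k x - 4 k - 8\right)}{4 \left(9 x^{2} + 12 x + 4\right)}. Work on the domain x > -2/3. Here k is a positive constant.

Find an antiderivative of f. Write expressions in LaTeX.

An antiderivative is F(x) = \frac{- 9 k x^{2} - 6 k x + 8}{12 x + 8}.

A candidate is checked by its d/dx: the result must match f(x).
Check: d/dx[\frac{- 9 k x^{2} - 6 k x + 8}{12 x + 8}] = \frac{- 27 k x^{2} - 36 k x - 12 k - 24}{36 x^{2} + 48 x + 16}, which equals f(x).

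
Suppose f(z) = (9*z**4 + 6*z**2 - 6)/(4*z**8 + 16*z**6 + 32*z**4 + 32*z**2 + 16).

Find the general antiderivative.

f has the shape u'v + uv' for u = -3*z/4 and v = 1/(z**4 + 2*z**2 + 2) — it is the derivative of the product u*v.
Check: d/dz[-3*z/(4*z**4 + 8*z**2 + 8)] = (9*z**4 + 6*z**2 - 6)/(4*z**8 + 16*z**6 + 32*z**4 + 32*z**2 + 16) = f(z).

F(z) = -3*z/(4*z**4 + 8*z**2 + 8) + C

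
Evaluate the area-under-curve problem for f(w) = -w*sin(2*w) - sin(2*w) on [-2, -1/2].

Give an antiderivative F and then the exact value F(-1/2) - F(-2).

Integrate term by term and add the pieces.
F(w) = w*cos(2*w)/2 - sin(2*w)/4 + cos(2*w)/2 is an antiderivative of f.
Check: d/dw[w*cos(2*w)/2 - sin(2*w)/4 + cos(2*w)/2] = -w*sin(2*w) - sin(2*w) = f(w).
F(-1/2) = cos(1)/4 + sin(1)/4; F(-2) = sin(4)/4 - cos(4)/2.
Integral = F(-1/2) - F(-2) = cos(4)/2 + cos(1)/4 - sin(4)/4 + sin(1)/4.

Antiderivative: F(w) = w*cos(2*w)/2 - sin(2*w)/4 + cos(2*w)/2; value = cos(4)/2 + cos(1)/4 - sin(4)/4 + sin(1)/4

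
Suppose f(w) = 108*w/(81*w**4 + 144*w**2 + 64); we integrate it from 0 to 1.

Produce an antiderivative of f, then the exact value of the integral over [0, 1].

Antiderivative: F(w) = -6/(9*w**2 + 8); value = 27/68

f matches the chain-rule pattern g'(h)*h' with inner function h(w) = 3*w**2/2 + 4/3; substituting u = h(w) collapses the integral.
F(w) = -6/(9*w**2 + 8) is an antiderivative of f.
Check: d/dw[-6/(9*w**2 + 8)] = 108*w/(81*w**4 + 144*w**2 + 64) = f(w).
F(1) = -6/17; F(0) = -3/4.
Integral = F(1) - F(0) = 27/68.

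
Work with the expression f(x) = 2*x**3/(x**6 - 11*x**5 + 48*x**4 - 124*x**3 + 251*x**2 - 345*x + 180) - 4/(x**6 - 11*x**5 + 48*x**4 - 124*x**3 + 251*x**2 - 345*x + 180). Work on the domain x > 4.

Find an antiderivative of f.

The denominator factors as (x - 4)*(x - 3)**2*(x - 1)*(x**2 + 5); partial fractions split f into directly integrable pieces: (53*x + 47)/(882*(x**2 + 5)) + 1/(36*(x - 1)) - 403/(196*(x - 3)) - 25/(14*(x - 3)**2) + 124/(63*(x - 4)).
Check: d/dx[(17360*x*log(x - 4) - 18135*x*log(x - 3) + 245*x*log(x - 1) + 265*x*log(x**2 + 5) + 94*sqrt(5)*x*atan(sqrt(5)*x/5) - 52080*log(x - 4) + 54405*log(x - 3) - 735*log(x - 1) - 795*log(x**2 + 5) - 282*sqrt(5)*atan(sqrt(5)*x/5) + 15750)/(8820*x - 26460)] = (2*x**3 - 4)/(x**6 - 11*x**5 + 48*x**4 - 124*x**3 + 251*x**2 - 345*x + 180), which equals f(x).

An antiderivative is F(x) = (17360*x*log(x - 4) - 18135*x*log(x - 3) + 245*x*log(x - 1) + 265*x*log(x**2 + 5) + 94*sqrt(5)*x*atan(sqrt(5)*x/5) - 52080*log(x - 4) + 54405*log(x - 3) - 735*log(x - 1) - 795*log(x**2 + 5) - 282*sqrt(5)*atan(sqrt(5)*x/5) + 15750)/(8820*x - 26460).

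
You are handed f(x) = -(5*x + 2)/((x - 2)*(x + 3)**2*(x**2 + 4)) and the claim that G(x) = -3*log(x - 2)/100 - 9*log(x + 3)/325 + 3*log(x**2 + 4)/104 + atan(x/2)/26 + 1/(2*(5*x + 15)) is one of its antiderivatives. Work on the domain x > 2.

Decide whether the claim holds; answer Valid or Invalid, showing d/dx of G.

d/dx[G] = (-5*x - 2)/(2*x**5 + 8*x**4 + 2*x**3 - 4*x**2 - 24*x - 144)
d/dx[G] - f(x) = (5*x + 2)/(2*x**5 + 8*x**4 + 2*x**3 - 4*x**2 - 24*x - 144) != 0.

Invalid: d/dx[G] - f = (5*x + 2)/(2*x**5 + 8*x**4 + 2*x**3 - 4*x**2 - 24*x - 144), which is not 0.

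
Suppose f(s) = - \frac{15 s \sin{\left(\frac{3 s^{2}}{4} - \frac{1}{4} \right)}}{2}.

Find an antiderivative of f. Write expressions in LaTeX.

f matches the chain-rule pattern g'(h)*h' with inner function h(s) = \frac{3 s^{2}}{4} - \frac{1}{4}; substituting u = h(s) collapses the integral.
Check: d/ds[5 \cos{\left(\frac{3 s^{2}}{4} - \frac{1}{4} \right)}] = - \frac{15 s \sin{\left(\frac{3 s^{2}}{4} - \frac{1}{4} \right)}}{2} = f(s).

An antiderivative is F(s) = 5 \cos{\left(\frac{3 s^{2}}{4} - \frac{1}{4} \right)}.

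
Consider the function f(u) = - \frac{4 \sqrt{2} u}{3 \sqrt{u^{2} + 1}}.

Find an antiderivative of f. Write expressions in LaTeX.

An antiderivative is F(u) = - \frac{4 \sqrt{2} \sqrt{u^{2} + 1}}{3}.

f matches the chain-rule pattern g'(h)*h' with inner function h(u) = 2 u^{2} + 2; substituting w = h(u) collapses the integral.
Check: d/du[- \frac{4 \sqrt{2} \sqrt{u^{2} + 1}}{3}] = - \frac{4 \sqrt{2} u}{3 \sqrt{u^{2} + 1}} = f(u).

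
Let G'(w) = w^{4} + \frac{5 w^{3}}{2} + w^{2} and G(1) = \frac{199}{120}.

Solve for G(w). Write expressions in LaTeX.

G(w) = \frac{24 w^{5} + 75 w^{4} + 40 w^{3} + 60}{120}

The integrand splits into summands that can be handled one at a time.
A general antiderivative is \frac{w^{5}}{5} + \frac{5 w^{4}}{8} + \frac{w^{3}}{3} + C.
The condition gives C = \frac{199}{120} - (\frac{139}{120}) = \frac{1}{2}.
So G(w) = \frac{24 w^{5} + 75 w^{4} + 40 w^{3} + 60}{120}.
Check: d/dw[\frac{24 w^{5} + 75 w^{4} + 40 w^{3} + 60}{120}] = w^{4} + \frac{5 w^{3}}{2} + w^{2} = G'(w).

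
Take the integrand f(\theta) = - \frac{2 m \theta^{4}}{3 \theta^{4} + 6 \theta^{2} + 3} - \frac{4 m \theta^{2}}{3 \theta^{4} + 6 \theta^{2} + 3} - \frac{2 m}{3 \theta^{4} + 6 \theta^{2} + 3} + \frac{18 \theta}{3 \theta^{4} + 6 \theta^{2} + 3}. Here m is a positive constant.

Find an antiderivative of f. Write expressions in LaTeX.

Integrate term by term and add the pieces.
Check: d/d\theta[- \frac{2 m \theta^{3} + 2 m \theta + 9}{3 \left(\theta^{2} + 1\right)}] = \frac{- 2 m \theta^{4} - 4 m \theta^{2} - 2 m + 18 \theta}{3 \theta^{4} + 6 \theta^{2} + 3}, which equals f(\theta).

An antiderivative is F(\theta) = - \frac{2 m \theta^{3} + 2 m \theta + 9}{3 \left(\theta^{2} + 1\right)}.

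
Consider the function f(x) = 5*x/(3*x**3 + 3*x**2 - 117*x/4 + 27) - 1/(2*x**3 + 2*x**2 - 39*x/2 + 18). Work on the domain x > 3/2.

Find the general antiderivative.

F(x) = 2*(43*(2*x - 3)*log(x - 3/2) - 43*(2*x - 3)*log(x + 4) - 132)/(363*(2*x - 3)) + C

Factor the denominator (3*(x + 4)*(2*x - 3)**2) and decompose: f = 172/(363*(2*x - 3)) + 16/(11*(2*x - 3)**2) - 86/(363*(x + 4)); each piece integrates to a log, atan, or power term.
Check: d/dx[2*(43*(2*x - 3)*log(x - 3/2) - 43*(2*x - 3)*log(x + 4) - 132)/(363*(2*x - 3))] = (20*x - 6)/(12*x**3 + 12*x**2 - 117*x + 108), which equals f(x).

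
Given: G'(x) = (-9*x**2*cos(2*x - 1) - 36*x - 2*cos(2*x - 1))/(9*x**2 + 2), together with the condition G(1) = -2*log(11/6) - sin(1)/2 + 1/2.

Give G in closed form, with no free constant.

G(x) = (-4*log(3*x**2/2 + 1/3) - sin(2*x - 1) + 1)/2

Whatever form G(x) takes, its d/dx must return the stated G'(x).
A general antiderivative is -2*log(3*x**2/2 + 1/3) - sin(2*x - 1)/2 + C.
The condition gives C = -2*log(11/6) - sin(1)/2 + 1/2 - (-2*log(11/6) - sin(1)/2) = 1/2.
So G(x) = (-4*log(3*x**2/2 + 1/3) - sin(2*x - 1) + 1)/2.
Check: d/dx[(-4*log(3*x**2/2 + 1/3) - sin(2*x - 1) + 1)/2] = (-9*x**2*cos(2*x - 1) - 36*x - 2*cos(2*x - 1))/(9*x**2 + 2) = G'(x).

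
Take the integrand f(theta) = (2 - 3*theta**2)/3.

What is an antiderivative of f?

An antiderivative is F(theta) = theta*(2 - theta**2)/3.

Check any antiderivative F(theta) by computing F'(theta) and comparing it with f(theta).
Check: d/dtheta[theta*(2 - theta**2)/3] = 2/3 - theta**2, which equals f(theta).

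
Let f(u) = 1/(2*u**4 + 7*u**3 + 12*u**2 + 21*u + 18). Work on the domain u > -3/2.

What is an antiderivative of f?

An antiderivative is F(u) = 4*log(u + 3/2)/21 - log(u + 2)/7 - log(u**2 + 3)/42.

The denominator factors as (u + 2)*(2*u + 3)*(u**2 + 3); partial fractions split f into directly integrable pieces: -u/(21*(u**2 + 3)) + 8/(21*(2*u + 3)) - 1/(7*(u + 2)).
Check: d/du[4*log(u + 3/2)/21 - log(u + 2)/7 - log(u**2 + 3)/42] = 1/(2*u**4 + 7*u**3 + 12*u**2 + 21*u + 18) = f(u).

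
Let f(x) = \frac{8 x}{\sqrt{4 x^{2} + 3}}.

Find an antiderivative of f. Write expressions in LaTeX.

The substitution u = 4 x^{2} + 3 works: f is exactly (dF/du)*(du/dx) for that inner function.
Check: d/dx[2 \sqrt{4 x^{2} + 3}] = \frac{8 x}{\sqrt{4 x^{2} + 3}} = f(x).

An antiderivative is F(x) = 2 \sqrt{4 x^{2} + 3}.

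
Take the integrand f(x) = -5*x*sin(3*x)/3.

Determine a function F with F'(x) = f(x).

An antiderivative F(x) passes only if d/dx[F] lands on f(x) exactly.
Check: d/dx[5*x*cos(3*x)/9 - 5*sin(3*x)/27] = -5*x*sin(3*x)/3 = f(x).

An antiderivative is F(x) = 5*x*cos(3*x)/9 - 5*sin(3*x)/27.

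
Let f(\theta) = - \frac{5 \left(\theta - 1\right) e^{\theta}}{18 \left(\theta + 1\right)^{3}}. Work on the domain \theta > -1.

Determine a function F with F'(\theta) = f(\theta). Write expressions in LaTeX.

f has the shape u'v + uv' for u = - \frac{5}{2 \left(3 \theta + 3\right)^{2}} and v = e^{\theta} — it is the derivative of the product u*v.
Check: d/d\theta[- \frac{5 e^{\theta}}{2 \left(3 \theta + 3\right)^{2}}] = \frac{- 5 \theta e^{\theta} + 5 e^{\theta}}{18 \theta^{3} + 54 \theta^{2} + 54 \theta + 18}, which equals f(\theta).

An antiderivative is F(\theta) = - \frac{5 e^{\theta}}{2 \left(3 \theta + 3\right)^{2}}.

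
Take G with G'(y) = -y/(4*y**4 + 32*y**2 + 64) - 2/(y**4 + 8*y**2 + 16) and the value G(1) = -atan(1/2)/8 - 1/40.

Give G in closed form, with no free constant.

G(y) = (-2*y - (y**2 + 4)*atan(y/2) + 1)/(8*(y**2 + 4))

Integrate term by term and add the pieces.
A general antiderivative is -(2*y - 1)/(8*y**2 + 32) - atan(y/2)/8 + C.
The condition gives C = -atan(1/2)/8 - 1/40 - (-atan(1/2)/8 - 1/40) = 0.
So G(y) = (-2*y - (y**2 + 4)*atan(y/2) + 1)/(8*(y**2 + 4)).
Check: d/dy[(-2*y - (y**2 + 4)*atan(y/2) + 1)/(8*(y**2 + 4))] = (-y - 8)/(4*y**4 + 32*y**2 + 64), which equals G'(y).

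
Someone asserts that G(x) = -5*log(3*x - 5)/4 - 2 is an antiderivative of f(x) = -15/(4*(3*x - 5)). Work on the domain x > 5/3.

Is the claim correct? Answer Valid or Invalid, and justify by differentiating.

d/dx[G] = -15/(12*x - 20)
This equals f(x) exactly, so the claim holds.

Valid - differentiating G returns exactly f.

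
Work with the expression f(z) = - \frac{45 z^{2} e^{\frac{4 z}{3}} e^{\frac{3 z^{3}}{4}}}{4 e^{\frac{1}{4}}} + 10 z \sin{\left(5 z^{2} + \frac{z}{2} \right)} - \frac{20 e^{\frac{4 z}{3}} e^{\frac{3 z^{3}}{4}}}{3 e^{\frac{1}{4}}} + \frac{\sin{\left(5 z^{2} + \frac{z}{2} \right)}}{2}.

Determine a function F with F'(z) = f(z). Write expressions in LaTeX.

The integrand splits into summands that can be handled one at a time.
Check: d/dz[- 5 e^{\frac{3 z^{3}}{4} + \frac{4 z}{3} - \frac{1}{4}} - \cos{\left(5 z^{2} + \frac{z}{2} \right)}] = - \frac{45 z^{2} e^{\frac{4 z}{3}} e^{\frac{3 z^{3}}{4}}}{4 e^{\frac{1}{4}}} + 10 z \sin{\left(5 z^{2} + \frac{z}{2} \right)} - \frac{20 e^{\frac{4 z}{3}} e^{\frac{3 z^{3}}{4}}}{3 e^{\frac{1}{4}}} + \frac{\sin{\left(5 z^{2} + \frac{z}{2} \right)}}{2} = f(z).

An antiderivative is F(z) = - 5 e^{\frac{3 z^{3}}{4} + \frac{4 z}{3} - \frac{1}{4}} - \cos{\left(5 z^{2} + \frac{z}{2} \right)}.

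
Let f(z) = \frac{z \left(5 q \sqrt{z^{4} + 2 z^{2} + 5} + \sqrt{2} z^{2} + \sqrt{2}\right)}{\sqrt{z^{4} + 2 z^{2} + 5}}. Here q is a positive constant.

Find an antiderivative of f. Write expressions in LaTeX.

An antiderivative is F(z) = \frac{5 q z^{2} + \sqrt{2} \sqrt{z^{4} + 2 z^{2} + 5}}{2}.

An antiderivative F(z) passes only if d/dz[F] lands on f(z) exactly.
Check: d/dz[\frac{5 q z^{2} + \sqrt{2} \sqrt{z^{4} + 2 z^{2} + 5}}{2}] = \frac{5 q z \sqrt{z^{4} + 2 z^{2} + 5} + \sqrt{2} z^{3} + \sqrt{2} z}{\sqrt{z^{4} + 2 z^{2} + 5}}, which equals f(z).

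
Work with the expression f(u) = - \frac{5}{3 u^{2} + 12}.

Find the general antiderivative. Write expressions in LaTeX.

F(u) = - \frac{5 \operatorname{atan}{\left(\frac{u}{2} \right)}}{6} + C

Whatever form F(u) takes, F'(u) = f(u) is non-negotiable.
Check: d/du[- \frac{5 \operatorname{atan}{\left(\frac{u}{2} \right)}}{6}] = - \frac{5}{3 u^{2} + 12} = f(u).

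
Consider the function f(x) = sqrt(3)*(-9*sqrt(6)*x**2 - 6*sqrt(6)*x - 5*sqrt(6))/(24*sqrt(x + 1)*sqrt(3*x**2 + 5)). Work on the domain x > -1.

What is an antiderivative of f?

An antiderivative is F(x) = -sqrt(2)*sqrt(x + 1)*sqrt(3*x**2 + 5)/4.

f has the shape u'v + uv' for u = -sqrt(3*x/2 + 3/2)/2 and v = sqrt(x**2 + 5/3) — it is the derivative of the product u*v.
Check: d/dx[-sqrt(2)*sqrt(x + 1)*sqrt(3*x**2 + 5)/4] = (-9*sqrt(2)*x**2 - 6*sqrt(2)*x - 5*sqrt(2))/(8*sqrt(x + 1)*sqrt(3*x**2 + 5)), which equals f(x).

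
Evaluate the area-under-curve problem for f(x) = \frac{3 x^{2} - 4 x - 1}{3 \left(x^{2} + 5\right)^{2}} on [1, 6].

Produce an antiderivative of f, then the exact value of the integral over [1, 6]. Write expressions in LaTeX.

Check any antiderivative F(x) by computing F'(x) and comparing it with f(x).
F(x) = \frac{- 40 x + 7 \sqrt{5} \left(x^{2} + 5\right) \operatorname{atan}{\left(\frac{\sqrt{5} x}{5} \right)} + 50}{75 \left(x^{2} + 5\right)} is an antiderivative of f.
Check: d/dx[\frac{- 40 x + 7 \sqrt{5} \left(x^{2} + 5\right) \operatorname{atan}{\left(\frac{\sqrt{5} x}{5} \right)} + 50}{75 \left(x^{2} + 5\right)}] = \frac{3 x^{2} - 4 x - 1}{3 x^{4} + 30 x^{2} + 75}, which equals f(x).
F(6) = - \frac{38}{615} + \frac{7 \sqrt{5} \operatorname{atan}{\left(\frac{6 \sqrt{5}}{5} \right)}}{75}; F(1) = \frac{1}{45} + \frac{7 \sqrt{5} \operatorname{atan}{\left(\frac{\sqrt{5}}{5} \right)}}{75}.
Integral = F(6) - F(1) = - \frac{7 \sqrt{5} \operatorname{atan}{\left(\frac{\sqrt{5}}{5} \right)}}{75} - \frac{31}{369} + \frac{7 \sqrt{5} \operatorname{atan}{\left(\frac{6 \sqrt{5}}{5} \right)}}{75}.

Antiderivative: F(x) = \frac{- 40 x + 7 \sqrt{5} \left(x^{2} + 5\right) \operatorname{atan}{\left(\frac{\sqrt{5} x}{5} \right)} + 50}{75 \left(x^{2} + 5\right)}; value = - \frac{7 \sqrt{5} \operatorname{atan}{\left(\frac{\sqrt{5}}{5} \right)}}{75} - \frac{31}{369} + \frac{7 \sqrt{5} \operatorname{atan}{\left(\frac{6 \sqrt{5}}{5} \right)}}{75}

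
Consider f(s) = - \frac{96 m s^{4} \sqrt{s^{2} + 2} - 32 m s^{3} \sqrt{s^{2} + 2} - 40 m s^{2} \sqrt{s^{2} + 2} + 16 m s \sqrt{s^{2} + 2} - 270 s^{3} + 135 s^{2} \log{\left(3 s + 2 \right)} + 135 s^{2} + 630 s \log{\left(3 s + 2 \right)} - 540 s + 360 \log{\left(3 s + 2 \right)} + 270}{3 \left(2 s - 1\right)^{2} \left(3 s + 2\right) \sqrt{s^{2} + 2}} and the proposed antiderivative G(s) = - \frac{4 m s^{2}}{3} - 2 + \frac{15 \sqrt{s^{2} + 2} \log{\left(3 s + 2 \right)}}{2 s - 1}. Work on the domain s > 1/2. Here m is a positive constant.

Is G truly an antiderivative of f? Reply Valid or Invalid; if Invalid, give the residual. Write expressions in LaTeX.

Valid - differentiating G returns exactly f.

d/ds[G] = \frac{- 96 m s^{4} \sqrt{s^{2} + 2} + 32 m s^{3} \sqrt{s^{2} + 2} + 40 m s^{2} \sqrt{s^{2} + 2} - 16 m s \sqrt{s^{2} + 2} + 270 s^{3} - 135 s^{2} \log{\left(3 s + 2 \right)} - 135 s^{2} - 630 s \log{\left(3 s + 2 \right)} + 540 s - 360 \log{\left(3 s + 2 \right)} - 270}{36 s^{3} \sqrt{s^{2} + 2} - 12 s^{2} \sqrt{s^{2} + 2} - 15 s \sqrt{s^{2} + 2} + 6 \sqrt{s^{2} + 2}}
This equals f(s) exactly, so the claim holds.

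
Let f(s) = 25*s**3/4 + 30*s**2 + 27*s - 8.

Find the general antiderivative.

F(s) = 25*s**4/16 + 10*s**3 + 27*s**2/2 - 8*s + C

The substitution u = -5*s**2/4 - 4*s + 1 works: f is exactly (dF/du)*(du/ds) for that inner function.
Check: d/ds[25*s**4/16 + 10*s**3 + 27*s**2/2 - 8*s] = 25*s**3/4 + 30*s**2 + 27*s - 8 = f(s).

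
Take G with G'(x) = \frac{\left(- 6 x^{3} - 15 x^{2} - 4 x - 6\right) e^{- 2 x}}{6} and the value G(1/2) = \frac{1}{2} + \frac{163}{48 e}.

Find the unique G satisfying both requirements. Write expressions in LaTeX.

G(x) = \frac{\left(3 x^{3} + 12 x^{2} + 14 x + 3 e^{2 x} + 10\right) e^{- 2 x}}{6}

Recognize the product-rule pattern: G'(x) = u'v + uv' with u = \frac{x^{3}}{2} + 2 x^{2} + \frac{7 x}{3} + \frac{5}{3}, v = e^{- 2 x}, so integration by parts undoes it.
A general antiderivative is \frac{\left(3 x^{3} + 12 x^{2} + 14 x + 10\right) e^{- 2 x}}{6} + C.
The condition gives C = \frac{1}{2} + \frac{163}{48 e} - (\frac{163}{48 e}) = \frac{1}{2}.
So G(x) = \frac{\left(3 x^{3} + 12 x^{2} + 14 x + 3 e^{2 x} + 10\right) e^{- 2 x}}{6}.
Check: d/dx[\frac{\left(3 x^{3} + 12 x^{2} + 14 x + 3 e^{2 x} + 10\right) e^{- 2 x}}{6}] = \frac{\left(- 6 x^{3} - 15 x^{2} - 4 x - 6\right) e^{- 2 x}}{6} = G'(x).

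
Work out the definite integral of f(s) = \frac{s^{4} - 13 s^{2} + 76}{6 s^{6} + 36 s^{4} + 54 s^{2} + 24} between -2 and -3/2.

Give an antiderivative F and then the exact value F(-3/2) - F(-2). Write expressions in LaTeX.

A first test for any F(s): its s-derivative must equal f(s) identically.
F(s) = \frac{5 s}{2 s^{2} + 2} + \frac{4 \operatorname{atan}{\left(\frac{s}{2} \right)}}{3} is an antiderivative of f.
Check: d/ds[\frac{5 s}{2 s^{2} + 2} + \frac{4 \operatorname{atan}{\left(\frac{s}{2} \right)}}{3}] = \frac{s^{4} - 13 s^{2} + 76}{6 s^{6} + 36 s^{4} + 54 s^{2} + 24} = f(s).
F(-3/2) = - \frac{15}{13} - \frac{4 \operatorname{atan}{\left(\frac{3}{4} \right)}}{3}; F(-2) = - \frac{\pi}{3} - 1.
Integral = F(-3/2) - F(-2) = - \frac{4 \operatorname{atan}{\left(\frac{3}{4} \right)}}{3} - \frac{2}{13} + \frac{\pi}{3}.

Antiderivative: F(s) = \frac{5 s}{2 s^{2} + 2} + \frac{4 \operatorname{atan}{\left(\frac{s}{2} \right)}}{3}; value = - \frac{4 \operatorname{atan}{\left(\frac{3}{4} \right)}}{3} - \frac{2}{13} + \frac{\pi}{3}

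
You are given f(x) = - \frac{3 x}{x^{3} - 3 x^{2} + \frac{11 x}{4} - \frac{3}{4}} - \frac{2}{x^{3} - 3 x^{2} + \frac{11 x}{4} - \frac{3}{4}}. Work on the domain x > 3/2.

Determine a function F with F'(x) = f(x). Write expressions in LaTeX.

An antiderivative is F(x) = - 13 \log{\left(x - \frac{3}{2} \right)} + 20 \log{\left(x - 1 \right)} - 7 \log{\left(x - \frac{1}{2} \right)}.

Factor the denominator (\left(x - 1\right) \left(2 x - 3\right) \left(2 x - 1\right)) and decompose: f = - \frac{14}{2 x - 1} - \frac{26}{2 x - 3} + \frac{20}{x - 1}; each piece integrates to a log, atan, or power term.
Check: d/dx[- 13 \log{\left(x - \frac{3}{2} \right)} + 20 \log{\left(x - 1 \right)} - 7 \log{\left(x - \frac{1}{2} \right)}] = \frac{- 12 x - 8}{4 x^{3} - 12 x^{2} + 11 x - 3}, which equals f(x).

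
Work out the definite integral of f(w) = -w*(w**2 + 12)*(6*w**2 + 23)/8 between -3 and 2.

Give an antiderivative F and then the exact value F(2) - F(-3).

Recognize the product-rule pattern: f = u'v + uv' with u = (-w**2/4 - 3)**2, v = 1/2 - 2*w**2, so integration by parts undoes it.
F(w) = (1/2 - 2*w**2)*(-w**2/4 - 3)**2 is an antiderivative of f.
Check: d/dw[(1/2 - 2*w**2)*(-w**2/4 - 3)**2] = -3*w**5/4 - 95*w**3/8 - 69*w/2, which equals f(w).
F(2) = -120; F(-3) = -15435/32.
Integral = F(2) - F(-3) = 11595/32.

Antiderivative: F(w) = (1/2 - 2*w**2)*(-w**2/4 - 3)**2; value = 11595/32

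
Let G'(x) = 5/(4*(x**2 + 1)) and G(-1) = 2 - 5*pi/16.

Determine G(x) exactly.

Since d/dx undoes antidifferentiation here, G(x) must give back the stated G'(x).
A general antiderivative is 5*atan(x)/4 + C.
The condition gives C = 2 - 5*pi/16 - (-5*pi/16) = 2.
So G(x) = 5*atan(x)/4 + 2.
Check: d/dx[5*atan(x)/4 + 2] = 5/(4*x**2 + 4), which equals G'(x).

G(x) = 5*atan(x)/4 + 2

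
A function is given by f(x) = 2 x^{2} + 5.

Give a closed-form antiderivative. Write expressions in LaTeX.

Any candidate F(x) must reproduce f(x) exactly when differentiated.
Check: d/dx[\frac{x \left(2 x^{2} + 15\right)}{3}] = 2 x^{2} + 5 = f(x).

An antiderivative is F(x) = \frac{x \left(2 x^{2} + 15\right)}{3}.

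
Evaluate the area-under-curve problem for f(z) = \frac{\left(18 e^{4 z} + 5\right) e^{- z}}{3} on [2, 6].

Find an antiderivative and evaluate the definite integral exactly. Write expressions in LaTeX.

An antiderivative F(z) passes only if d/dz[F] lands on f(z) exactly.
F(z) = \frac{\left(6 e^{4 z} - 5\right) e^{- z}}{3} is an antiderivative of f.
Check: d/dz[\frac{\left(6 e^{4 z} - 5\right) e^{- z}}{3}] = \frac{\left(18 e^{4 z} + 5\right) e^{- z}}{3} = f(z).
F(6) = - \frac{5}{3 e^{6}} + 2 e^{18}; F(2) = - \frac{5}{3 e^{2}} + 2 e^{6}.
Integral = F(6) - F(2) = - 2 e^{6} - \frac{5}{3 e^{6}} + \frac{5}{3 e^{2}} + 2 e^{18}.

Antiderivative: F(z) = \frac{\left(6 e^{4 z} - 5\right) e^{- z}}{3}; value = - 2 e^{6} - \frac{5}{3 e^{6}} + \frac{5}{3 e^{2}} + 2 e^{18}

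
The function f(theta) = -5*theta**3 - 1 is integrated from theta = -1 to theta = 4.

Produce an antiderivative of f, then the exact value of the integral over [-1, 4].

Antiderivative: F(theta) = -5*theta**4/4 - theta; value = -1295/4

Since d/dtheta undoes antidifferentiation here, F'(theta) = f(theta) is required of F(theta).
F(theta) = -5*theta**4/4 - theta is an antiderivative of f.
Check: d/dtheta[-5*theta**4/4 - theta] = -5*theta**3 - 1 = f(theta).
F(4) = -324; F(-1) = -1/4.
Integral = F(4) - F(-1) = -1295/4.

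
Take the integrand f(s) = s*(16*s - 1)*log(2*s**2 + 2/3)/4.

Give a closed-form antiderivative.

A candidate is checked by its d/ds: the result must match f(s).
Check: d/ds[-8*s**3/9 + s**2/8 + 8*s/9 + (4*s**3/3 - s**2/8)*log(2*s**2 + 2/3) - log(s**2 + 1/3)/24 - 8*sqrt(3)*atan(sqrt(3)*s)/27] = 4*s**2*log(s**2 + 1/3) + 4*s**2*log(2) - s*log(s**2 + 1/3)/4 - s*log(2)/4, which equals f(s).

An antiderivative is F(s) = -8*s**3/9 + s**2/8 + 8*s/9 + (4*s**3/3 - s**2/8)*log(2*s**2 + 2/3) - log(s**2 + 1/3)/24 - 8*sqrt(3)*atan(sqrt(3)*s)/27.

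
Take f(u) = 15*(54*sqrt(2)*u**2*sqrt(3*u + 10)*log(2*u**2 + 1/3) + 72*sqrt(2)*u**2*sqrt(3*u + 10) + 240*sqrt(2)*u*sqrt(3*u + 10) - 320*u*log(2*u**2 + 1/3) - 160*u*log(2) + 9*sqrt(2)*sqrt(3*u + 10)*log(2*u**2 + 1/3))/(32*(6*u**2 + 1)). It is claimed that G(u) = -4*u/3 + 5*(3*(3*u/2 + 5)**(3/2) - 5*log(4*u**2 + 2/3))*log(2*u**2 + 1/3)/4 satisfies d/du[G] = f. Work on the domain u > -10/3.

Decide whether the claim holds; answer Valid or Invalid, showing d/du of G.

d/du[G] = (2430*sqrt(2)*u**2*sqrt(3*u + 10)*log(2*u**2 + 1/3) + 3240*sqrt(2)*u**2*sqrt(3*u + 10) - 768*u**2 + 10800*sqrt(2)*u*sqrt(3*u + 10) - 14400*u*log(2*u**2 + 1/3) - 7200*u*log(2) + 405*sqrt(2)*sqrt(3*u + 10)*log(2*u**2 + 1/3) - 128)/(576*u**2 + 96)
d/du[G] - f(u) = -4/3 != 0.

Invalid: d/du[G] - f = -4/3, which is not 0.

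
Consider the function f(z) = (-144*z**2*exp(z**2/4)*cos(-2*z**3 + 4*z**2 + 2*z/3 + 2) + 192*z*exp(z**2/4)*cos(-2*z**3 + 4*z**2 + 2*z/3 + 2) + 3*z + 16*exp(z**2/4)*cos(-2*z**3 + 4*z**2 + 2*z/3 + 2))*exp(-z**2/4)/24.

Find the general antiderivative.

For F(z) to be correct the identity F'(z) - f(z) = 0 must hold.
Check: d/dz[(4*exp(z**2/4)*sin(-2*z**3 + 4*z**2 + 2*z/3 + 2) - 1)*exp(-z**2/4)/4] = (-144*z**2*exp(z**2/4)*cos(-2*z**3 + 4*z**2 + 2*z/3 + 2) + 192*z*exp(z**2/4)*cos(-2*z**3 + 4*z**2 + 2*z/3 + 2) + 3*z + 16*exp(z**2/4)*cos(-2*z**3 + 4*z**2 + 2*z/3 + 2))*exp(-z**2/4)/24 = f(z).

F(z) = (4*exp(z**2/4)*sin(-2*z**3 + 4*z**2 + 2*z/3 + 2) - 1)*exp(-z**2/4)/4 + C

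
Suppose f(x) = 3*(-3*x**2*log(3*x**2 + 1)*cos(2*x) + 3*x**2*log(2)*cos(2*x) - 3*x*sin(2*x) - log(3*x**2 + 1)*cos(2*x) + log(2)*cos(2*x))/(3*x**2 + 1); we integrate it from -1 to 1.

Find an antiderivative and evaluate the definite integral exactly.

f has the shape u'v + uv' for u = -3*log(3*x**2/2 + 1/2)/2 and v = sin(2*x) — it is the derivative of the product u*v.
F(x) = -3*log(3*x**2/2 + 1/2)*sin(2*x)/2 is an antiderivative of f.
Check: d/dx[-3*log(3*x**2/2 + 1/2)*sin(2*x)/2] = (-9*x**2*log(3*x**2 + 1)*cos(2*x) + 9*x**2*log(2)*cos(2*x) - 9*x*sin(2*x) - 3*log(3*x**2 + 1)*cos(2*x) + 3*log(2)*cos(2*x))/(3*x**2 + 1), which equals f(x).
F(1) = -3*log(2)*sin(2)/2; F(-1) = 3*log(2)*sin(2)/2.
Integral = F(1) - F(-1) = -3*log(2)*sin(2).

Antiderivative: F(x) = -3*log(3*x**2/2 + 1/2)*sin(2*x)/2; value = -3*log(2)*sin(2)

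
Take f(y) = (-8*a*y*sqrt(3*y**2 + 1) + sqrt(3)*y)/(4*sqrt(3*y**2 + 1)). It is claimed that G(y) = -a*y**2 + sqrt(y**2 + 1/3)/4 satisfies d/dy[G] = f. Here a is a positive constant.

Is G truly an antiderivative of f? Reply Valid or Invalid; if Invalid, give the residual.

d/dy[G] = (-8*a*y*sqrt(3*y**2 + 1) + sqrt(3)*y)/(4*sqrt(3*y**2 + 1))
This equals f(y) exactly, so the claim holds.

Valid. The derivative of G reproduces f.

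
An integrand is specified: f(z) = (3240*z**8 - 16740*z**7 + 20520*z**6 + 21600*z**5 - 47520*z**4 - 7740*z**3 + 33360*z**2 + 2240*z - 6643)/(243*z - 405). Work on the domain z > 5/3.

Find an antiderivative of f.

An antiderivative is F(z) = 5*z**8/3 - 20*z**7/3 + 10*z**6/9 + 20*z**5 - 65*z**4/9 - 80*z**3/3 + 160*z**2/81 + 1280*z/81 - log(3*z - 5).

Recover f(z) by differentiating a candidate F(z); any mismatch rules it out.
Check: d/dz[5*z**8/3 - 20*z**7/3 + 10*z**6/9 + 20*z**5 - 65*z**4/9 - 80*z**3/3 + 160*z**2/81 + 1280*z/81 - log(3*z - 5)] = (3240*z**8 - 16740*z**7 + 20520*z**6 + 21600*z**5 - 47520*z**4 - 7740*z**3 + 33360*z**2 + 2240*z - 6643)/(243*z - 405) = f(z).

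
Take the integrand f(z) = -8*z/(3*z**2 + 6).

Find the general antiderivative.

F(z) = -4*log(z**2 + 2)/3 + C

The substitution u = z**2 + 2 works: f is exactly (dF/du)*(du/dz) for that inner function.
Check: d/dz[-4*log(z**2 + 2)/3] = -8*z/(3*z**2 + 6) = f(z).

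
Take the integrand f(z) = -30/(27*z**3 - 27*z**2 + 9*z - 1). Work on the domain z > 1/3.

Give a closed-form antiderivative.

An antiderivative is F(z) = 5/(3*z - 1)**2.

Any candidate F(z) must reproduce f(z) exactly when differentiated.
Check: d/dz[5/(3*z - 1)**2] = -30/(27*z**3 - 27*z**2 + 9*z - 1) = f(z).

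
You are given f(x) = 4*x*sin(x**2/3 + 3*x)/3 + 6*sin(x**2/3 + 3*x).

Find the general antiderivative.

f matches the chain-rule pattern g'(h)*h' with inner function h(x) = x**2/3 + 3*x; substituting u = h(x) collapses the integral.
Check: d/dx[-2*cos(x**2/3 + 3*x)] = 4*x*sin(x**2/3 + 3*x)/3 + 6*sin(x**2/3 + 3*x) = f(x).

F(x) = -2*cos(x**2/3 + 3*x) + C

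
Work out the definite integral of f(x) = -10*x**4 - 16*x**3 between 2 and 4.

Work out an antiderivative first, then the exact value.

Integrate term by term and add the pieces.
F(x) = -2*x**5 - 4*x**4 is an antiderivative of f.
Check: d/dx[-2*x**5 - 4*x**4] = -10*x**4 - 16*x**3 = f(x).
F(4) = -3072; F(2) = -128.
Integral = F(4) - F(2) = -2944.

Antiderivative: F(x) = -2*x**5 - 4*x**4; value = -2944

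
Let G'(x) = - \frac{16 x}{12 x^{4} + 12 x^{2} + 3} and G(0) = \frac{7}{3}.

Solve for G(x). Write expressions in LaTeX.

The substitution u = x^{2} + \frac{1}{2} works: G'(x) is exactly (dG/du)*(du/dx) for that inner function.
A general antiderivative is \frac{2}{3 \left(x^{2} + \frac{1}{2}\right)} + C.
The condition gives C = \frac{7}{3} - (\frac{4}{3}) = 1.
So G(x) = 1 + \frac{2}{3 x^{2} + \frac{3}{2}}.
Check: d/dx[1 + \frac{2}{3 x^{2} + \frac{3}{2}}] = - \frac{16 x}{12 x^{4} + 12 x^{2} + 3} = G'(x).

G(x) = 1 + \frac{2}{3 x^{2} + \frac{3}{2}}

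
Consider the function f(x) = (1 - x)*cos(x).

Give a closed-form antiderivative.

Recover f(x) by differentiating a candidate F(x); any mismatch rules it out.
Check: d/dx[-x*sin(x) + sin(x) - cos(x)] = -x*cos(x) + cos(x), which equals f(x).

An antiderivative is F(x) = -x*sin(x) + sin(x) - cos(x).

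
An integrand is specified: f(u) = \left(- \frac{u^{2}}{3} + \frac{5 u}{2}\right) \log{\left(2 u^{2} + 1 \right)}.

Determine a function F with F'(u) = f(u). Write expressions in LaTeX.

An antiderivative is F(u) = - \frac{u^{3} \log{\left(2 u^{2} + 1 \right)}}{9} + \frac{2 u^{3}}{27} + \frac{5 u^{2} \log{\left(2 u^{2} + 1 \right)}}{4} - \frac{5 u^{2}}{4} - \frac{u}{9} + \frac{5 \log{\left(u^{2} + \frac{1}{2} \right)}}{8} + \frac{\sqrt{2} \operatorname{atan}{\left(\sqrt{2} u \right)}}{18}.

Check any antiderivative F(u) by computing F'(u) and comparing it with f(u).
Check: d/du[- \frac{u^{3} \log{\left(2 u^{2} + 1 \right)}}{9} + \frac{2 u^{3}}{27} + \frac{5 u^{2} \log{\left(2 u^{2} + 1 \right)}}{4} - \frac{5 u^{2}}{4} - \frac{u}{9} + \frac{5 \log{\left(u^{2} + \frac{1}{2} \right)}}{8} + \frac{\sqrt{2} \operatorname{atan}{\left(\sqrt{2} u \right)}}{18}] = - \frac{u^{2} \log{\left(2 u^{2} + 1 \right)}}{3} + \frac{5 u \log{\left(2 u^{2} + 1 \right)}}{2}, which equals f(u).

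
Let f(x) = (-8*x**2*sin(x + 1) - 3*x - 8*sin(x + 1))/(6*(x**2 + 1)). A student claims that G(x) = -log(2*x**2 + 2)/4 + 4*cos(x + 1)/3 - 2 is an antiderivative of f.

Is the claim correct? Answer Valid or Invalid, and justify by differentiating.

Valid. The derivative of G reproduces f.

d/dx[G] = (-8*x**2*sin(x + 1) - 3*x - 8*sin(x + 1))/(6*x**2 + 6)
This equals f(x) exactly, so the claim holds.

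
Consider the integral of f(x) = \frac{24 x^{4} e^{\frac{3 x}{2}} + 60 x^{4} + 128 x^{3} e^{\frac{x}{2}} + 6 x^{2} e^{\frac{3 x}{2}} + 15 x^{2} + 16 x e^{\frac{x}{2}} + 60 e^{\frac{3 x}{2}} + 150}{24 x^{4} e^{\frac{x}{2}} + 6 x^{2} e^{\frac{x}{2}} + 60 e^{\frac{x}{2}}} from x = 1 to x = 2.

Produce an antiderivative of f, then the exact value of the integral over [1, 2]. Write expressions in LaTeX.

Since d/dx undoes antidifferentiation here, F'(x) = f(x) is required of F(x).
F(x) = \frac{\left(3 e^{\frac{3 x}{2}} + 4 e^{\frac{x}{2}} \log{\left(2 x^{4} + \frac{x^{2}}{2} + 5 \right)} - 15\right) e^{- \frac{x}{2}}}{3} is an antiderivative of f.
Check: d/dx[\frac{\left(3 e^{\frac{3 x}{2}} + 4 e^{\frac{x}{2}} \log{\left(2 x^{4} + \frac{x^{2}}{2} + 5 \right)} - 15\right) e^{- \frac{x}{2}}}{3}] = \frac{24 x^{4} e^{\frac{3 x}{2}} + 60 x^{4} + 128 x^{3} e^{\frac{x}{2}} + 6 x^{2} e^{\frac{3 x}{2}} + 15 x^{2} + 16 x e^{\frac{x}{2}} + 60 e^{\frac{3 x}{2}} + 150}{24 x^{4} e^{\frac{x}{2}} + 6 x^{2} e^{\frac{x}{2}} + 60 e^{\frac{x}{2}}} = f(x).
F(2) = - \frac{5}{e} + \frac{4 \log{\left(39 \right)}}{3} + e^{2}; F(1) = - \frac{5}{e^{\frac{1}{2}}} + \frac{4 \log{\left(\frac{15}{2} \right)}}{3} + e.
Integral = F(2) - F(1) = - e - \frac{4 \log{\left(\frac{15}{2} \right)}}{3} - \frac{5}{e} + \frac{5}{e^{\frac{1}{2}}} + \frac{4 \log{\left(39 \right)}}{3} + e^{2}.

Antiderivative: F(x) = \frac{\left(3 e^{\frac{3 x}{2}} + 4 e^{\frac{x}{2}} \log{\left(2 x^{4} + \frac{x^{2}}{2} + 5 \right)} - 15\right) e^{- \frac{x}{2}}}{3}; value = - e - \frac{4 \log{\left(\frac{15}{2} \right)}}{3} - \frac{5}{e} + \frac{5}{e^{\frac{1}{2}}} + \frac{4 \log{\left(39 \right)}}{3} + e^{2}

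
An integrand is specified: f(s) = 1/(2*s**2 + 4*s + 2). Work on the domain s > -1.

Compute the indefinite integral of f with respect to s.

F(s) = -1/(2*(s + 1)) + C

For F(s) to be correct the identity F'(s) - f(s) = 0 must hold.
Check: d/ds[-1/(2*(s + 1))] = 1/(2*s**2 + 4*s + 2) = f(s).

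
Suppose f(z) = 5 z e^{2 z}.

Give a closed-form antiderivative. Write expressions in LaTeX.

Recognize the product-rule pattern: f = u'v + uv' with u = \frac{5 z}{2} - \frac{5}{4}, v = e^{2 z}, so integration by parts undoes it.
Check: d/dz[\frac{5 \left(2 z - 1\right) e^{2 z}}{4}] = 5 z e^{2 z} = f(z).

An antiderivative is F(z) = \frac{5 \left(2 z - 1\right) e^{2 z}}{4}.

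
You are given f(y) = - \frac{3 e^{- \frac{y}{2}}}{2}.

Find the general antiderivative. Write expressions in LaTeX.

F(y) = 3 e^{- \frac{y}{2}} + C

Since d/dy undoes antidifferentiation here, F'(y) = f(y) is required of F(y).
Check: d/dy[3 e^{- \frac{y}{2}}] = - \frac{3 e^{- \frac{y}{2}}}{2} = f(y).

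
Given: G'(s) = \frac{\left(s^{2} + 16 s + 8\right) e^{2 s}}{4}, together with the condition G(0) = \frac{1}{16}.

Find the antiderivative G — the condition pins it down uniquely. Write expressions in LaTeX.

Recognize the product-rule pattern: G'(s) = u'v + uv' with u = \frac{s^{2}}{8} + \frac{15 s}{8} + \frac{1}{16}, v = e^{2 s}, so integration by parts undoes it.
A general antiderivative is \frac{\left(2 s^{2} + 30 s + 1\right) e^{2 s}}{16} + C.
The condition gives C = \frac{1}{16} - (\frac{1}{16}) = 0.
So G(s) = \frac{\left(2 s^{2} + 30 s + 1\right) e^{2 s}}{16}.
Check: d/ds[\frac{\left(2 s^{2} + 30 s + 1\right) e^{2 s}}{16}] = \frac{s^{2} e^{2 s}}{4} + 4 s e^{2 s} + 2 e^{2 s}, which equals G'(s).

G(s) = \frac{\left(2 s^{2} + 30 s + 1\right) e^{2 s}}{16}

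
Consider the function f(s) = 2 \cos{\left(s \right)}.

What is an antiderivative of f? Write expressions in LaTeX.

A first test for any F(s): its s-derivative must equal f(s) identically.
Check: d/ds[2 \sin{\left(s \right)}] = 2 \cos{\left(s \right)} = f(s).

An antiderivative is F(s) = 2 \sin{\left(s \right)}.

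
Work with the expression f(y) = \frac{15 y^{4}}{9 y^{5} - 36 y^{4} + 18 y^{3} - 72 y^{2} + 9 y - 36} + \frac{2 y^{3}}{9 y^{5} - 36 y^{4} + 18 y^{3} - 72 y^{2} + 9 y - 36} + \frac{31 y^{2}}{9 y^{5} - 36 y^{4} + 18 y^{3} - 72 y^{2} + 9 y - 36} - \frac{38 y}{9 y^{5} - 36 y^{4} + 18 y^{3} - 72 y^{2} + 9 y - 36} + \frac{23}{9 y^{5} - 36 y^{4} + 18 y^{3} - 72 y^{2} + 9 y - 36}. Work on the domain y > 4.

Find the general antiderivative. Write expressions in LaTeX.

F(y) = \frac{30 y^{2} \log{\left(\frac{y}{2} - 2 \right)} - 4 y + 30 \log{\left(\frac{y}{2} - 2 \right)} - 9}{18 \left(y^{2} + 1\right)} + C

Integrate term by term and add the pieces.
Check: d/dy[\frac{30 y^{2} \log{\left(\frac{y}{2} - 2 \right)} - 4 y + 30 \log{\left(\frac{y}{2} - 2 \right)} - 9}{18 \left(y^{2} + 1\right)}] = \frac{15 y^{4} + 2 y^{3} + 31 y^{2} - 38 y + 23}{9 y^{5} - 36 y^{4} + 18 y^{3} - 72 y^{2} + 9 y - 36}, which equals f(y).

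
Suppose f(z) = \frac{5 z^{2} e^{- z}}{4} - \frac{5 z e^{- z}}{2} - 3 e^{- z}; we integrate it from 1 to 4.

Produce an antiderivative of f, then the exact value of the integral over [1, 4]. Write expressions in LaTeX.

Antiderivative: F(z) = - \frac{\left(5 z^{2} - 12\right) e^{- z}}{4}; value = - \frac{7}{4 e} - \frac{17}{e^{4}}

f has the shape u'v + uv' for u = 3 - \frac{5 z^{2}}{4} and v = e^{- z} — it is the derivative of the product u*v.
F(z) = - \frac{\left(5 z^{2} - 12\right) e^{- z}}{4} is an antiderivative of f.
Check: d/dz[- \frac{\left(5 z^{2} - 12\right) e^{- z}}{4}] = \frac{\left(5 z^{2} - 10 z - 12\right) e^{- z}}{4}, which equals f(z).
F(4) = - \frac{17}{e^{4}}; F(1) = \frac{7}{4 e}.
Integral = F(4) - F(1) = - \frac{7}{4 e} - \frac{17}{e^{4}}.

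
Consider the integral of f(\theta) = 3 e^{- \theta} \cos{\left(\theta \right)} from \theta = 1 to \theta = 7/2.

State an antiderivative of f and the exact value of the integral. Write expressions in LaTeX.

Antiderivative: F(\theta) = \frac{3 e^{- \theta} \sin{\left(\theta \right)}}{2} - \frac{3 e^{- \theta} \cos{\left(\theta \right)}}{2}; value = - \frac{3 \sin{\left(1 \right)}}{2 e} + \frac{3 \sin{\left(\frac{7}{2} \right)}}{2 e^{\frac{7}{2}}} - \frac{3 \cos{\left(\frac{7}{2} \right)}}{2 e^{\frac{7}{2}}} + \frac{3 \cos{\left(1 \right)}}{2 e}

Whatever form F(\theta) takes, F'(\theta) = f(\theta) is non-negotiable.
F(\theta) = \frac{3 e^{- \theta} \sin{\left(\theta \right)}}{2} - \frac{3 e^{- \theta} \cos{\left(\theta \right)}}{2} is an antiderivative of f.
Check: d/d\theta[\frac{3 e^{- \theta} \sin{\left(\theta \right)}}{2} - \frac{3 e^{- \theta} \cos{\left(\theta \right)}}{2}] = 3 e^{- \theta} \cos{\left(\theta \right)} = f(\theta).
F(7/2) = \frac{3 \sin{\left(\frac{7}{2} \right)}}{2 e^{\frac{7}{2}}} - \frac{3 \cos{\left(\frac{7}{2} \right)}}{2 e^{\frac{7}{2}}}; F(1) = - \frac{3 \cos{\left(1 \right)}}{2 e} + \frac{3 \sin{\left(1 \right)}}{2 e}.
Integral = F(7/2) - F(1) = - \frac{3 \sin{\left(1 \right)}}{2 e} + \frac{3 \sin{\left(\frac{7}{2} \right)}}{2 e^{\frac{7}{2}}} - \frac{3 \cos{\left(\frac{7}{2} \right)}}{2 e^{\frac{7}{2}}} + \frac{3 \cos{\left(1 \right)}}{2 e}.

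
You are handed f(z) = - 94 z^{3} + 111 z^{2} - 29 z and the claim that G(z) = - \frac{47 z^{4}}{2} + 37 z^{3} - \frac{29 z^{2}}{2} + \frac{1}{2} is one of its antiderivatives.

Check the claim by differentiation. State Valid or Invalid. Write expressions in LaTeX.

Valid - the claim checks out under differentiation.

d/dz[G] = - 94 z^{3} + 111 z^{2} - 29 z
This equals f(z) exactly, so the claim holds.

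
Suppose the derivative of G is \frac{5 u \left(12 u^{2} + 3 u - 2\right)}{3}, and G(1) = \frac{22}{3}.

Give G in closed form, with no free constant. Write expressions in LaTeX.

G(u) = \frac{15 u^{4} + 5 u^{3} - 5 u^{2} + 7}{3}

Since d/du undoes antidifferentiation here, G(u) must give back the stated G'(u).
A general antiderivative is 5 u^{4} + \frac{5 u^{3}}{3} - \frac{5 u^{2}}{3} + \frac{1}{3} + C.
The condition gives C = \frac{22}{3} - (\frac{16}{3}) = 2.
So G(u) = \frac{15 u^{4} + 5 u^{3} - 5 u^{2} + 7}{3}.
Check: d/du[\frac{15 u^{4} + 5 u^{3} - 5 u^{2} + 7}{3}] = 20 u^{3} + 5 u^{2} - \frac{10 u}{3}, which equals G'(u).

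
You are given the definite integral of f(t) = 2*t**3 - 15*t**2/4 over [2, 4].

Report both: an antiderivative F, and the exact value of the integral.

Antiderivative: F(t) = t**4/2 - 5*t**3/4; value = 50

Integrate term by term and add the pieces.
F(t) = t**4/2 - 5*t**3/4 is an antiderivative of f.
Check: d/dt[t**4/2 - 5*t**3/4] = 2*t**3 - 15*t**2/4 = f(t).
F(4) = 48; F(2) = -2.
Integral = F(4) - F(2) = 50.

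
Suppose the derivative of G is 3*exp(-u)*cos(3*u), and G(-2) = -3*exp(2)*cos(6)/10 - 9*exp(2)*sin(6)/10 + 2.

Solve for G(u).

G(u) = (20*exp(u) + 9*sin(3*u) - 3*cos(3*u))*exp(-u)/10

A candidate passes only if d/du[G] lands on the given G'(u) exactly.
A general antiderivative is 9*exp(-u)*sin(3*u)/10 - 3*exp(-u)*cos(3*u)/10 + C.
The condition gives C = -3*exp(2)*cos(6)/10 - 9*exp(2)*sin(6)/10 + 2 - (-3*exp(2)*cos(6)/10 - 9*exp(2)*sin(6)/10) = 2.
So G(u) = (20*exp(u) + 9*sin(3*u) - 3*cos(3*u))*exp(-u)/10.
Check: d/du[(20*exp(u) + 9*sin(3*u) - 3*cos(3*u))*exp(-u)/10] = 3*exp(-u)*cos(3*u) = G'(u).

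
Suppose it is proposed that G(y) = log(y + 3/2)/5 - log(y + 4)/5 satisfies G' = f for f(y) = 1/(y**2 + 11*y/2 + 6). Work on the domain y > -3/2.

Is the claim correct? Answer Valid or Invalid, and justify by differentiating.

Invalid: d/dy[G] - f = -1/(2*y**2 + 11*y + 12), which is not 0.

d/dy[G] = 1/(2*y**2 + 11*y + 12)
d/dy[G] - f(y) = -1/(2*y**2 + 11*y + 12) != 0.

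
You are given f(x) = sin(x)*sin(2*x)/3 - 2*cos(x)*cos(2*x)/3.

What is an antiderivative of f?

Recognize the product-rule pattern: f = u'v + uv' with u = -cos(x)/3, v = sin(2*x), so integration by parts undoes it.
Check: d/dx[-sin(2*x)*cos(x)/3] = sin(x)*sin(2*x)/3 - 2*cos(x)*cos(2*x)/3 = f(x).

An antiderivative is F(x) = -sin(2*x)*cos(x)/3.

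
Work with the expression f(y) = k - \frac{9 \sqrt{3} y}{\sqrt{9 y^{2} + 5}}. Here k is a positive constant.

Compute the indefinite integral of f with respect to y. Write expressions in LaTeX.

Any candidate F(y) must reproduce f(y) exactly when differentiated.
Check: d/dy[k y - \sqrt{3} \sqrt{9 y^{2} + 5}] = \frac{k \sqrt{9 y^{2} + 5} - 9 \sqrt{3} y}{\sqrt{9 y^{2} + 5}}, which equals f(y).

F(y) = k y - \sqrt{3} \sqrt{9 y^{2} + 5} + C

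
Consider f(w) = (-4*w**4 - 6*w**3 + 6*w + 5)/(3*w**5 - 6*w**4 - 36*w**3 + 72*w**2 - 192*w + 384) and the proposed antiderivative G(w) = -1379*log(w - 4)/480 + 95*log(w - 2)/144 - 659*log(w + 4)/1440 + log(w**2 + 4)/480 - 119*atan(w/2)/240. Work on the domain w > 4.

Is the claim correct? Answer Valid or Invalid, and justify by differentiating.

d/dw[G] = (-8*w**4 - 12*w**3 + 12*w + 10)/(3*w**5 - 6*w**4 - 36*w**3 + 72*w**2 - 192*w + 384)
d/dw[G] - f(w) = (-4*w**4 - 6*w**3 + 6*w + 5)/(3*w**5 - 6*w**4 - 36*w**3 + 72*w**2 - 192*w + 384) != 0.

Invalid: d/dw[G] - f = (-4*w**4 - 6*w**3 + 6*w + 5)/(3*w**5 - 6*w**4 - 36*w**3 + 72*w**2 - 192*w + 384), which is not 0.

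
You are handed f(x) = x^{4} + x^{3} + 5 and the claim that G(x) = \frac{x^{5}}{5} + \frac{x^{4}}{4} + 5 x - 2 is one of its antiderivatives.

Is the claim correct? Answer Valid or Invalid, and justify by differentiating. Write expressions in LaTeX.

Valid - differentiating G returns exactly f.

d/dx[G] = x^{4} + x^{3} + 5
This equals f(x) exactly, so the claim holds.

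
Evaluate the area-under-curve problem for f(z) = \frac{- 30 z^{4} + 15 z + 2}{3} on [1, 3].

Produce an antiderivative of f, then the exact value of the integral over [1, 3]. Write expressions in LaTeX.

Antiderivative: F(z) = - \frac{z \left(12 z^{4} - 15 z - 4\right)}{6}; value = - \frac{1388}{3}

Check any antiderivative F(z) by computing F'(z) and comparing it with f(z).
F(z) = - \frac{z \left(12 z^{4} - 15 z - 4\right)}{6} is an antiderivative of f.
Check: d/dz[- \frac{z \left(12 z^{4} - 15 z - 4\right)}{6}] = - 10 z^{4} + 5 z + \frac{2}{3}, which equals f(z).
F(3) = - \frac{923}{2}; F(1) = \frac{7}{6}.
Integral = F(3) - F(1) = - \frac{1388}{3}.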